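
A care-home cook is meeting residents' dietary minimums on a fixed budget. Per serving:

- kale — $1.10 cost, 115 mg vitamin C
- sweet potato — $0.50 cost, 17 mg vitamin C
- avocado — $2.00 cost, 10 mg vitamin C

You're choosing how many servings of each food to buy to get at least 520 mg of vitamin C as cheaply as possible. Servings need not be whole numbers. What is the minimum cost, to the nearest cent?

$4.97

Cost per mg of vitamin C: kale $0.0096, sweet potato $0.0294, avocado $0.2000.
With no serving limits, use only kale: 520 mg / 115 mg = 4.522 servings × $1.10 = $4.97.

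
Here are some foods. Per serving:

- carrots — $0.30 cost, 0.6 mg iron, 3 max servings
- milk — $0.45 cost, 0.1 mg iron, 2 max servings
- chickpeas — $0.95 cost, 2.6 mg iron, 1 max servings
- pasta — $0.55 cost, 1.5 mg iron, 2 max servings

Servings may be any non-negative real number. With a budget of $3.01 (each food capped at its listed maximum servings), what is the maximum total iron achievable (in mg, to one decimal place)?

7.4 mg

Iron per dollar: chickpeas 2.737, pasta 2.727, carrots 2, milk 0.2222.
Take 1 serving of chickpeas: spends $0.95, +2.6 mg iron (running total 2.6 mg).
Take 2 servings of pasta: spends $1.10, +3.0 mg iron (running total 5.6 mg).
Take 3 servings of carrots: spends $0.90, +1.8 mg iron (running total 7.4 mg).
Take 0.1333 servings of milk: spends $0.06, +0.0 mg iron (running total 7.4 mg).
Filling greedily by iron-per-dollar is optimal for one linear limit, giving 7.4 mg.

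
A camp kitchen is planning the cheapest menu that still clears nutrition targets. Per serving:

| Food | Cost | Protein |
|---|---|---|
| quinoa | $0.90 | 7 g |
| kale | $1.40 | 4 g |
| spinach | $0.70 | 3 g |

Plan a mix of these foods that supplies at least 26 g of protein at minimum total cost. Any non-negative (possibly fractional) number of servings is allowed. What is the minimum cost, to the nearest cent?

$3.34

Cost per g of protein: quinoa $0.1286, spinach $0.2333, kale $0.3500.
With no serving limits, use only quinoa: 26 g / 7 g = 3.714 servings × $0.90 = $3.34.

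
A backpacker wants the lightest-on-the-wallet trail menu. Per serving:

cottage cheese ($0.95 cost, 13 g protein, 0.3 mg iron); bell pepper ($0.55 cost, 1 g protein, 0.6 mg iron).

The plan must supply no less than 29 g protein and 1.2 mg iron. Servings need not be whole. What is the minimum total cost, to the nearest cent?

The cheapest plan sits at a corner of the feasible region — with two constraints it uses at most two foods.
cottage cheese only: max(29/13, 1.2/0.3) = 4 servings → $3.80.
bell pepper only: max(29/1, 1.2/0.6) = 29 servings → $15.95.
cottage cheese + bell pepper with both tight: 2.16 servings and 0.92 servings → $2.56.
The minimum over all feasible corners is $2.56.

$2.56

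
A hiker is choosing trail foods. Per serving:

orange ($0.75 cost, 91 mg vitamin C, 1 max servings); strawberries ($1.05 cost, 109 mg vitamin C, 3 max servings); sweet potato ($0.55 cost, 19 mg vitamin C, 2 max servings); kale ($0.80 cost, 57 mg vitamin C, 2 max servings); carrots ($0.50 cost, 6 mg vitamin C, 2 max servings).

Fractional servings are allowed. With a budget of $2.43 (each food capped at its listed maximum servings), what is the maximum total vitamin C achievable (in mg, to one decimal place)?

265.4 mg

Vitamin C per dollar: orange 121.3, strawberries 103.8, kale 71.25, sweet potato 34.55, carrots 12.
Take 1 serving of orange: spends $0.75, +91.0 mg vitamin C (running total 91.0 mg).
Take 1.6 servings of strawberries: spends $1.68, +174.4 mg vitamin C (running total 265.4 mg).
Filling greedily by vitamin C-per-dollar is optimal for one linear limit, giving 265.4 mg.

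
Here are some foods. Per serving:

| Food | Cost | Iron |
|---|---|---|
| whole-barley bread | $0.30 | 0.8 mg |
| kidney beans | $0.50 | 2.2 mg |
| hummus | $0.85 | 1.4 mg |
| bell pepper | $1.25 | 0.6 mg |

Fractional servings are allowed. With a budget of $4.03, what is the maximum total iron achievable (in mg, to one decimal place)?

Iron per dollar: kidney beans 4.4, whole-barley bread 2.667, hummus 1.647, bell pepper 0.48.
With no serving limits, spend the whole cost allowance on kidney beans: $4.03 / $0.50 × 2.2 mg = 17.7 mg.

17.7 mg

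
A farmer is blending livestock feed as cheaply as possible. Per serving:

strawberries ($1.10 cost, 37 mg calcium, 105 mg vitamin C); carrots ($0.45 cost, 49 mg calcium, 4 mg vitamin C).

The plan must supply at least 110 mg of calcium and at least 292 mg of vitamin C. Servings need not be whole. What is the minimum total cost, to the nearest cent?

With two linear requirements the optimum uses one or two foods; enumerate the corners.
strawberries only: max(110/37, 292/105) = 2.973 servings → $3.27.
carrots only: max(110/49, 292/4) = 73 servings → $32.85.
strawberries + carrots with both tight: 2.775 servings and 0.1493 servings → $3.12.
The minimum over all feasible corners is $3.12.

$3.12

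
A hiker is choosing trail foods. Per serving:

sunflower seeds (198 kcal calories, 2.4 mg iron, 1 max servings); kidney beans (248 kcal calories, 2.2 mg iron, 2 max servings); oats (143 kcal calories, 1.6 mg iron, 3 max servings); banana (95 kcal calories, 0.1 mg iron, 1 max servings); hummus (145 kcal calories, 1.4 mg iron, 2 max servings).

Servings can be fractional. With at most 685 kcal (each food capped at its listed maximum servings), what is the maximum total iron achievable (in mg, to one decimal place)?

Iron per kcal: sunflower seeds 0.01212, oats 0.01119, hummus 0.009655, kidney beans 0.008871, banana 0.001053.
Take 1 serving of sunflower seeds: uses 198 kcal, +2.4 mg iron (running total 2.4 mg).
Take 3 servings of oats: uses 429 kcal, +4.8 mg iron (running total 7.2 mg).
Take 0.4 servings of hummus: uses 58 kcal, +0.6 mg iron (running total 7.8 mg).
Greedy by best ratio exhausts the calories allowance optimally: 7.8 mg.

7.8 mg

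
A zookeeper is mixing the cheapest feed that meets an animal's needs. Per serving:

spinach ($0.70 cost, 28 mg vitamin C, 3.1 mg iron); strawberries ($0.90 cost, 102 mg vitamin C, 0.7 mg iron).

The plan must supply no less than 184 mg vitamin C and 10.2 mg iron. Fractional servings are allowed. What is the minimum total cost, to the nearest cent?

Two binding constraints pin down two serving amounts, so the optimal mix uses at most two foods. The candidates are each food alone (scaled to the tighter of vitamin C/iron) and each pair with both constraints tight.
spinach only: max(184/28, 10.2/3.1) = 6.571 servings → $4.60.
strawberries only: max(184/102, 10.2/0.7) = 14.57 servings → $13.11.
spinach + strawberries with both tight: 3.073 servings and 0.9602 servings → $3.02.
The minimum over all feasible corners is $3.02.

$3.02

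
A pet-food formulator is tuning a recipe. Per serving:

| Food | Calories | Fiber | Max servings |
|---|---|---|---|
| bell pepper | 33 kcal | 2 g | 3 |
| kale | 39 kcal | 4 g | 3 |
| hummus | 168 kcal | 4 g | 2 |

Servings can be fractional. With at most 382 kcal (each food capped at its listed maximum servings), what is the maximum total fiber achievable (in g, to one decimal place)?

22.0 g

Fiber per kcal: kale 0.1026, bell pepper 0.06061, hummus 0.02381.
Take 3 servings of kale: uses 117 kcal, +12.0 g fiber (running total 12.0 g).
Take 3 servings of bell pepper: uses 99 kcal, +6.0 g fiber (running total 18.0 g).
Take 0.9881 servings of hummus: uses 166 kcal, +4.0 g fiber (running total 22.0 g).
Greedy by best ratio exhausts the calories allowance optimally: 22.0 g.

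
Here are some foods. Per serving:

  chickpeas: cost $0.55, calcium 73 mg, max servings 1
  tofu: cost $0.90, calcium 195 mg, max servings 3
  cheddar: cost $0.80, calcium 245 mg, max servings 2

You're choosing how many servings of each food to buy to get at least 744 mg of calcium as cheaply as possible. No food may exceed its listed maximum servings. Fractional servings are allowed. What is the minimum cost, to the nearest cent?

Cost per mg of calcium: cheddar $0.0033, tofu $0.0046, chickpeas $0.0075.
Take 2 servings of cheddar: +490.0 mg calcium for $1.60 (total $1.60, still need 254.0 mg).
Take 1.303 servings of tofu: +254.0 mg calcium for $1.17 (total $2.77, still need 0.0 mg).
Filling from the cheapest source first is optimal under one linear minimum: $2.77.

$2.77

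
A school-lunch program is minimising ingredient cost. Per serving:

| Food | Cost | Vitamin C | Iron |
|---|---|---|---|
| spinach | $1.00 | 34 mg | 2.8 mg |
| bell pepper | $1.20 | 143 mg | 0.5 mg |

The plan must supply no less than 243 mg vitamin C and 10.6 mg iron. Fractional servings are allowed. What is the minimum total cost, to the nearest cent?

An LP optimum is at a vertex; with two nutrient constraints at most two foods are used. Check each candidate.
spinach only: max(243/34, 10.6/2.8) = 7.147 servings → $7.15.
bell pepper only: max(243/143, 10.6/0.5) = 21.2 servings → $25.44.
spinach + bell pepper with both tight: 3.637 servings and 0.8346 servings → $4.64.
The minimum over all feasible corners is $4.64.

$4.64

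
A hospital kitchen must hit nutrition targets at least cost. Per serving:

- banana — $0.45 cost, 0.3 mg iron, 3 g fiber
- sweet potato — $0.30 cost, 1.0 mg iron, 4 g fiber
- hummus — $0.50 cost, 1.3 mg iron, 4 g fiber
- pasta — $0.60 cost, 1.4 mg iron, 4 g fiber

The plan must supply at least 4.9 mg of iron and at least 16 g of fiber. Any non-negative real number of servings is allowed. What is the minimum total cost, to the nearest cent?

$1.47

With two linear requirements the optimum uses one or two foods; enumerate the corners.
banana only: max(4.9/0.3, 16/3) = 16.33 servings → $7.35.
sweet potato only: max(4.9/1.0, 16/4) = 4.9 servings → $1.47.
hummus only: max(4.9/1.3, 16/4) = 4 servings → $2.00.
pasta only: max(4.9/1.4, 16/4) = 4 servings → $2.40.
banana + sweet potato: intersection lies outside the first quadrant.
banana + hummus with both tight: 0.4444 servings and 3.667 servings → $2.03.
banana + pasta with both tight: 0.9333 servings and 3.3 servings → $2.40.
sweet potato + hummus with both tight: 1 serving and 3 servings → $1.80.
sweet potato + pasta with both tight: 1.75 servings and 2.25 servings → $1.88.
hummus + pasta: the both-tight solution has a negative serving — not a feasible corner.
So the least-cost plan costs $1.47.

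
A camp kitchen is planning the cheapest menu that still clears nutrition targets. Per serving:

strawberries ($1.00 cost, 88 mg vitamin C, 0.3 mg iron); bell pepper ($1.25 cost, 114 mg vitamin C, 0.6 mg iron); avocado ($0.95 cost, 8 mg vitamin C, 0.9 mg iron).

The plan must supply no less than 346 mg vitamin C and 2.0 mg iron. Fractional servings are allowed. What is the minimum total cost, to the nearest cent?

$3.97

An LP optimum is at a vertex; with two nutrient constraints at most two foods are used. Check each candidate.
strawberries only: max(346/88, 2.0/0.3) = 6.667 servings → $6.67.
bell pepper only: max(346/114, 2.0/0.6) = 3.333 servings → $4.17.
avocado only: max(346/8, 2.0/0.9) = 43.25 servings → $41.09.
strawberries + bell pepper with both targets exact would need a negative amount; discard.
strawberries + avocado with both tight: 3.846 servings and 0.9401 servings → $4.74.
bell pepper + avocado with both tight: 3.02 servings and 0.2086 servings → $3.97.
So the least-cost plan costs $3.97.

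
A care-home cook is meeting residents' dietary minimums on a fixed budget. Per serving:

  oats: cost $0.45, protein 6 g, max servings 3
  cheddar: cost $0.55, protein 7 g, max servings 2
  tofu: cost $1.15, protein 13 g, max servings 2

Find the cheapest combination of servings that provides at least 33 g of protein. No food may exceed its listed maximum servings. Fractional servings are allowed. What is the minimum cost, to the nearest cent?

Cost per g of protein: oats $0.0750, cheddar $0.0786, tofu $0.0885.
Take 3 servings of oats: +18.0 g protein for $1.35 (total $1.35, still need 15.0 g).
Take 2 servings of cheddar: +14.0 g protein for $1.10 (total $2.45, still need 1.0 g).
Take 0.07692 servings of tofu: +1.0 g protein for $0.09 (total $2.54, still need 0.0 g).
Filling from the cheapest source first is optimal under one linear minimum: $2.54.

$2.54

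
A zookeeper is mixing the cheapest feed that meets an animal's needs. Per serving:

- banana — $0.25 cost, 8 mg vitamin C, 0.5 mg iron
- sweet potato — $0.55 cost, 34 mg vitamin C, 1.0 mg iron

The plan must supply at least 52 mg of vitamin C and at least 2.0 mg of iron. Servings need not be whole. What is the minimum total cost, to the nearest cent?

$1.06

The cheapest plan sits at a corner of the feasible region — with two constraints it uses at most two foods.
banana only: max(52/8, 2.0/0.5) = 6.5 servings → $1.62.
sweet potato only: max(52/34, 2.0/1.0) = 2 servings → $1.10.
banana + sweet potato with both tight: 1.778 servings and 1.111 servings → $1.06.
So the least-cost plan costs $1.06.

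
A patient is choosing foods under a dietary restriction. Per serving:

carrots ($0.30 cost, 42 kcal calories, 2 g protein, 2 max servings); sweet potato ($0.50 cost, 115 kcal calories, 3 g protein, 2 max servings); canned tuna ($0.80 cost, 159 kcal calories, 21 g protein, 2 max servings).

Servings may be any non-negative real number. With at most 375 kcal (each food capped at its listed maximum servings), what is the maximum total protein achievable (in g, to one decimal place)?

Protein per kcal: canned tuna 0.1321, carrots 0.04762, sweet potato 0.02609.
Take 2 servings of canned tuna: uses 318 kcal, +42.0 g protein (running total 42.0 g).
Take 1.357 servings of carrots: uses 57 kcal, +2.7 g protein (running total 44.7 g).
Filling greedily by protein-per-kcal is optimal for one linear limit, giving 44.7 g.

44.7 g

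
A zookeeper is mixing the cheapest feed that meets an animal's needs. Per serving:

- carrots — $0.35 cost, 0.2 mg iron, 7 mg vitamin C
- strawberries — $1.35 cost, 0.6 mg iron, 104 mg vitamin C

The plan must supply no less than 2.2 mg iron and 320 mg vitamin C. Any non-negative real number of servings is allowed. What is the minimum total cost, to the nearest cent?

$4.73

At the optimum either one food covers both requirements or two foods hit both targets exactly; no other combination can be cheaper.
carrots only: max(2.2/0.2, 320/7) = 45.71 servings → $16.00.
strawberries only: max(2.2/0.6, 320/104) = 3.667 servings → $4.95.
carrots + strawberries with both tight: 2.217 servings and 2.928 servings → $4.73.
So the least-cost plan costs $4.73.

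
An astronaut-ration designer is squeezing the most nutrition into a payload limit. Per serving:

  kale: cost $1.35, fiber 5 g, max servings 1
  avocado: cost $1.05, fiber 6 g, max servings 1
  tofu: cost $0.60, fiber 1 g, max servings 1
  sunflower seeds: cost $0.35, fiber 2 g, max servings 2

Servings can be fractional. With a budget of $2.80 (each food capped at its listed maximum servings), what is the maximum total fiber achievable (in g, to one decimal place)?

Fiber per dollar: avocado 5.714, sunflower seeds 5.714, kale 3.704, tofu 1.667.
Take 1 serving of avocado: spends $1.05, +6.0 g fiber (running total 6.0 g).
Take 2 servings of sunflower seeds: spends $0.70, +4.0 g fiber (running total 10.0 g).
Take 0.7778 servings of kale: spends $1.05, +3.9 g fiber (running total 13.9 g).
Filling greedily by fiber-per-dollar is optimal for one linear limit, giving 13.9 g.

13.9 g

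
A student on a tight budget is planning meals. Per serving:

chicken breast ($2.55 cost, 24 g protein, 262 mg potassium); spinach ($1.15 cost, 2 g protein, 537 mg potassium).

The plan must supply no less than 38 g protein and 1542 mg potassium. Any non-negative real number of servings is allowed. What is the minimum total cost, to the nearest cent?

Check every corner: each single food scaled to meet both minima, and each pair solved so both constraints bind.
chicken breast only: max(38/24, 1542/262) = 5.885 servings → $15.01.
spinach only: max(38/2, 1542/537) = 19 servings → $21.85.
chicken breast + spinach with both tight: 1.401 servings and 2.188 servings → $6.09.
So the least-cost plan costs $6.09.

$6.09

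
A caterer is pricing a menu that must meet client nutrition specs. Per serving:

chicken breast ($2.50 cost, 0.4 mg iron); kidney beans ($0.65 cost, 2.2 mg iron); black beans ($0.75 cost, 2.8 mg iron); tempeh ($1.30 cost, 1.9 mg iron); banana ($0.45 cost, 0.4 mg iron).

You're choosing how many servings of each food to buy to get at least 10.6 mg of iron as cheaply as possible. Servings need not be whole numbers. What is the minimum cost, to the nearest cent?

Cost per mg of iron: black beans $0.2679, kidney beans $0.2955, tempeh $0.6842, banana $1.1250, chicken breast $6.2500.
With no serving limits, use only black beans: 10.6 mg / 2.8 mg = 3.786 servings × $0.75 = $2.84.

$2.84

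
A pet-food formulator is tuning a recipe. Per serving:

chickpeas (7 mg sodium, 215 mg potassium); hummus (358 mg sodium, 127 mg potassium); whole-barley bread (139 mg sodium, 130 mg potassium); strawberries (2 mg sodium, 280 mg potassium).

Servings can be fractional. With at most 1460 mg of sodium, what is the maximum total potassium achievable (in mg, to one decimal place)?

Potassium per mg sodium: strawberries 140, chickpeas 30.71, whole-barley bread 0.9353, hummus 0.3547.
With no serving limits, spend the whole sodium allowance on strawberries: 1460 mg / 2 mg × 280 mg = 204400.0 mg.

204400.0 mg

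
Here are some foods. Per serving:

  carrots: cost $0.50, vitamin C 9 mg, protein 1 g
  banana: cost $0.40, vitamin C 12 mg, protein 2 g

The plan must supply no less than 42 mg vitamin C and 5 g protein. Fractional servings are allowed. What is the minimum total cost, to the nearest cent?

$1.40

For a min-cost LP with two ≥-constraints, a basic feasible solution has at most two positive variables.
carrots only: max(42/9, 5/1) = 5 servings → $2.50.
banana only: max(42/12, 5/2) = 3.5 servings → $1.40.
carrots + banana with both tight: 4 servings and 0.5 servings → $2.20.
The minimum over all feasible corners is $1.40.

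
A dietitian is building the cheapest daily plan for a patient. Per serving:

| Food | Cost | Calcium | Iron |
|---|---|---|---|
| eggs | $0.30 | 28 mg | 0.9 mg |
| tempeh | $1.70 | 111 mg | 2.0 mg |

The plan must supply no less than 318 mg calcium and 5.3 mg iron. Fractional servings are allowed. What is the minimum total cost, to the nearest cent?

Compare the cost at each extreme point of the feasible region.
eggs only: max(318/28, 5.3/0.9) = 11.36 servings → $3.41.
tempeh only: max(318/111, 5.3/2.0) = 2.865 servings → $4.87.
eggs + tempeh with both targets exact would need a negative amount; discard.
The minimum over all feasible corners is $3.41.

$3.41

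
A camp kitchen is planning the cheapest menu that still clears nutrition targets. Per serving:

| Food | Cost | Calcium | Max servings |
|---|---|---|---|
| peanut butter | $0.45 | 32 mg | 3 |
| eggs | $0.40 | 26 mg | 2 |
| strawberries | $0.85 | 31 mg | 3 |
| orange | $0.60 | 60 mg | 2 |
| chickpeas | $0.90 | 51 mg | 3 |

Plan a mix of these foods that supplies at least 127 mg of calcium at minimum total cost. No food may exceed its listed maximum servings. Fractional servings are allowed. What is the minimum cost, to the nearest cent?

Cost per mg of calcium: orange $0.0100, peanut butter $0.0141, eggs $0.0154, chickpeas $0.0176, strawberries $0.0274.
Take 2 servings of orange: +120.0 mg calcium for $1.20 (total $1.20, still need 7.0 mg).
Take 0.2188 servings of peanut butter: +7.0 mg calcium for $0.10 (total $1.30, still need 0.0 mg).
Filling from the cheapest source first is optimal under one linear minimum: $1.30.

$1.30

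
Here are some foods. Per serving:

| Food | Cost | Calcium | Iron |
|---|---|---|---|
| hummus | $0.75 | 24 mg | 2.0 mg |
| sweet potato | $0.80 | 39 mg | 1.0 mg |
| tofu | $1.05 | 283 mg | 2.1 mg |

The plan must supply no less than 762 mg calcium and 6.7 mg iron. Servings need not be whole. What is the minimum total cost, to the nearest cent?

$3.21

Check every corner: each single food scaled to meet both minima, and each pair solved so both constraints bind.
hummus only: max(762/24, 6.7/2.0) = 31.75 servings → $23.81.
sweet potato only: max(762/39, 6.7/1.0) = 19.54 servings → $15.63.
tofu only: max(762/283, 6.7/2.1) = 3.19 servings → $3.35.
hummus + sweet potato with both targets exact would need a negative amount; discard.
hummus + tofu with both tight: 0.5739 servings and 2.644 servings → $3.21.
sweet potato + tofu with both tight: 1.471 servings and 2.49 servings → $3.79.
Cheapest feasible corner: $3.21.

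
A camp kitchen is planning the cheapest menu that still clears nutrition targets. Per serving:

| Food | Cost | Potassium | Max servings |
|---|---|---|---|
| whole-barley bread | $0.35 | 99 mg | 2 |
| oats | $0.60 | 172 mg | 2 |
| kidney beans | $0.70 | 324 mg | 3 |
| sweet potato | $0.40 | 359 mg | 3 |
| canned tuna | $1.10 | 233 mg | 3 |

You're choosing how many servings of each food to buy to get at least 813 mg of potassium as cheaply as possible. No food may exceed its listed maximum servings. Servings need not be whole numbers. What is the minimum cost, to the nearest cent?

$0.91

Cost per mg of potassium: sweet potato $0.0011, kidney beans $0.0022, oats $0.0035, whole-barley bread $0.0035, canned tuna $0.0047.
Take 2.265 servings of sweet potato: +813.0 mg potassium for $0.91 (total $0.91, still need 0.0 mg).
Greedy by cheapest-per-mg is optimal for a single linear constraint, so the minimum cost is $0.91.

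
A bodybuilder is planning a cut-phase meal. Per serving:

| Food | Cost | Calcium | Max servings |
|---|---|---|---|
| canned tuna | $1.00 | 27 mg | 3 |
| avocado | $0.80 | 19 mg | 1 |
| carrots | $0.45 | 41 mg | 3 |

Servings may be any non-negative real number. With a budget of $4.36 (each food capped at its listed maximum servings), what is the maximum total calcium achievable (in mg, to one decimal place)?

204.2 mg

Calcium per dollar: carrots 91.11, canned tuna 27, avocado 23.75.
Take 3 servings of carrots: spends $1.35, +123.0 mg calcium (running total 123.0 mg).
Take 3 servings of canned tuna: spends $3.00, +81.0 mg calcium (running total 204.0 mg).
Take 0.0125 servings of avocado: spends $0.01, +0.2 mg calcium (running total 204.2 mg).
Filling greedily by calcium-per-dollar is optimal for one linear limit, giving 204.2 mg.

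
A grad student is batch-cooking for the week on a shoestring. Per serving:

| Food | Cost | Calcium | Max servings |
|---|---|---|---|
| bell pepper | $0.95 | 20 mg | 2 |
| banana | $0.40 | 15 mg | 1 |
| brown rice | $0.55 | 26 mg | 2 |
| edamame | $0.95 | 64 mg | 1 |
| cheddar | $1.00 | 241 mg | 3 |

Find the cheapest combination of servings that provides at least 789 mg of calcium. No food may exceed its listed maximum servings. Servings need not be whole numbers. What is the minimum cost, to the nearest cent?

$3.99

Cost per mg of calcium: cheddar $0.0041, edamame $0.0148, brown rice $0.0212, banana $0.0267, bell pepper $0.0475.
Take 3 servings of cheddar: +723.0 mg calcium for $3.00 (total $3.00, still need 66.0 mg).
Take 1 serving of edamame: +64.0 mg calcium for $0.95 (total $3.95, still need 2.0 mg).
Take 0.07692 servings of brown rice: +2.0 mg calcium for $0.04 (total $3.99, still need 0.0 mg).
Greedy by cheapest-per-mg is optimal for a single linear constraint, so the minimum cost is $3.99.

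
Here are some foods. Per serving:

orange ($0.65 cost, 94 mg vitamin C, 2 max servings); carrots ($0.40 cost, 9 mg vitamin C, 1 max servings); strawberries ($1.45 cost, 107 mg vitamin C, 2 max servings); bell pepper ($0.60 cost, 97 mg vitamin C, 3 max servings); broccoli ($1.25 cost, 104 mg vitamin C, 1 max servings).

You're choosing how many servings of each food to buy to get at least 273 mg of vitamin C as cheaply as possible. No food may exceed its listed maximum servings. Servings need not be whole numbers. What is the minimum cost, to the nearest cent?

Cost per mg of vitamin C: bell pepper $0.0062, orange $0.0069, broccoli $0.0120, strawberries $0.0136, carrots $0.0444.
Take 2.814 servings of bell pepper: +273.0 mg vitamin C for $1.69 (total $1.69, still need 0.0 mg).
Filling from the cheapest source first is optimal under one linear minimum: $1.69.

$1.69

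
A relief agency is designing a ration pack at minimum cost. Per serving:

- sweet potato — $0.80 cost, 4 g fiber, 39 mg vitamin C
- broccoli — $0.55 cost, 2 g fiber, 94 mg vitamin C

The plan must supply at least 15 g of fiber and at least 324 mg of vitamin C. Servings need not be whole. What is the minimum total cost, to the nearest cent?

$3.36

Compare the cost at each extreme point of the feasible region.
sweet potato only: max(15/4, 324/39) = 8.308 servings → $6.65.
broccoli only: max(15/2, 324/94) = 7.5 servings → $4.12.
sweet potato + broccoli with both tight: 2.557 servings and 2.386 servings → $3.36.
The minimum over all feasible corners is $3.36.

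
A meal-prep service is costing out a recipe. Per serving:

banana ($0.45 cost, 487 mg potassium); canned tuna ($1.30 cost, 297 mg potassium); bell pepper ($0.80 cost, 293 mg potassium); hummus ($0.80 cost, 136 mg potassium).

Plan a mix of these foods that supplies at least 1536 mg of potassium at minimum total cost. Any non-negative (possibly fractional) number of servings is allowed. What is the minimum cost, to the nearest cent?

Cost per mg of potassium: banana $0.0009, bell pepper $0.0027, canned tuna $0.0044, hummus $0.0059.
With no serving limits, use only banana: 1536 mg / 487 mg = 3.154 servings × $0.45 = $1.42.

$1.42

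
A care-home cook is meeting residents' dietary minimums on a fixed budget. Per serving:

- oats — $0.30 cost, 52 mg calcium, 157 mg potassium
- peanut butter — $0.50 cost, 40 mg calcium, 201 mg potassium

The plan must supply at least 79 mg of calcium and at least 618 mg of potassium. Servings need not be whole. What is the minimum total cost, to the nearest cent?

$1.18

An LP optimum is at a vertex; with two nutrient constraints at most two foods are used. Check each candidate.
oats only: max(79/52, 618/157) = 3.936 servings → $1.18.
peanut butter only: max(79/40, 618/201) = 3.075 servings → $1.54.
oats + peanut butter: the both-tight solution has a negative serving — not a feasible corner.
Cheapest feasible corner: $1.18.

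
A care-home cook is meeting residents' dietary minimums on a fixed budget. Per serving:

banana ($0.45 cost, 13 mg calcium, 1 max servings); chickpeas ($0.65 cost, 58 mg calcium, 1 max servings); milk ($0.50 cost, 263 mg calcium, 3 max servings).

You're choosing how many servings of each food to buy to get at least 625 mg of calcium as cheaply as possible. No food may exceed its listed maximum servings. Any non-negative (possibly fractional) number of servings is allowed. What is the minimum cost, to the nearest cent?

Cost per mg of calcium: milk $0.0019, chickpeas $0.0112, banana $0.0346.
Take 2.376 servings of milk: +625.0 mg calcium for $1.19 (total $1.19, still need 0.0 mg).
Greedy by cheapest-per-mg is optimal for a single linear constraint, so the minimum cost is $1.19.

$1.19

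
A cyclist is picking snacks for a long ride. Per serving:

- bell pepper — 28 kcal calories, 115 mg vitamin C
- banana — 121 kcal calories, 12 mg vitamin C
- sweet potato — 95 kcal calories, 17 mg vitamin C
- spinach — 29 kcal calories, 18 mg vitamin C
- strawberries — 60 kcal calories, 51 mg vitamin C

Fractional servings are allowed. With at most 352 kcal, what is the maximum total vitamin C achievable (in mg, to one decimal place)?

1445.7 mg

Vitamin C per kcal: bell pepper 4.107, strawberries 0.85, spinach 0.6207, sweet potato 0.1789, banana 0.09917.
With no serving limits, spend the whole calories allowance on bell pepper: 352 kcal / 28 kcal × 115 mg = 1445.7 mg.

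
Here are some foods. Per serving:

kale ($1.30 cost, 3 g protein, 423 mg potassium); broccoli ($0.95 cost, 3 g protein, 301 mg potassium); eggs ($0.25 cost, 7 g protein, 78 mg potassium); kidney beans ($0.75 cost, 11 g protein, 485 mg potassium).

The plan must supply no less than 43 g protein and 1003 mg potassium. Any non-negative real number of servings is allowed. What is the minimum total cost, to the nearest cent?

$2.05

kale only: max(43/3, 1003/423) = 14.33 servings → $18.63.
broccoli only: max(43/3, 1003/301) = 14.33 servings → $13.62.
eggs only: max(43/7, 1003/78) = 12.86 servings → $3.21.
kidney beans only: max(43/11, 1003/485) = 3.909 servings → $2.93.
kale + broccoli with both targets exact would need a negative amount; discard.
kale + eggs with both tight: 1.345 servings and 5.567 servings → $3.14.
kale + kidney beans with both targets exact would need a negative amount; discard.
broccoli + eggs with both tight: 1.958 servings and 5.304 servings → $3.19.
broccoli + kidney beans: intersection lies outside the first quadrant.
eggs + kidney beans with both tight: 3.872 servings and 1.445 servings → $2.05.
Cheapest feasible corner: $2.05.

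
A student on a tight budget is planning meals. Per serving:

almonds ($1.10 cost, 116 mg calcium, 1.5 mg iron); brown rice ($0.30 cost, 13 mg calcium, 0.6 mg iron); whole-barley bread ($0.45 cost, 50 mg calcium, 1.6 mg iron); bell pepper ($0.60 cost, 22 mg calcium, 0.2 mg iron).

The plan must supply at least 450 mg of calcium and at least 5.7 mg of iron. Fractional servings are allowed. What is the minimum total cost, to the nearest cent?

Two binding constraints pin down two serving amounts, so the optimal mix uses at most two foods. The candidates are each food alone (scaled to the tighter of calcium/iron) and each pair with both constraints tight.
almonds only: max(450/116, 5.7/1.5) = 3.879 servings → $4.27.
brown rice only: max(450/13, 5.7/0.6) = 34.62 servings → $10.38.
whole-barley bread only: max(450/50, 5.7/1.6) = 9 servings → $4.05.
bell pepper only: max(450/22, 5.7/0.2) = 28.5 servings → $17.10.
almonds + brown rice with both targets exact would need a negative amount; discard.
almonds + whole-barley bread: the both-tight solution has a negative serving — not a feasible corner.
almonds + bell pepper with both tight: 3.612 servings and 1.408 servings → $4.82.
brown rice + whole-barley bread with both targets exact would need a negative amount; discard.
brown rice + bell pepper with both tight: 3.34 servings and 18.48 servings → $12.09.
whole-barley bread + bell pepper with both tight: 1.405 servings and 17.26 servings → $10.99.
The minimum over all feasible corners is $4.05.

$4.05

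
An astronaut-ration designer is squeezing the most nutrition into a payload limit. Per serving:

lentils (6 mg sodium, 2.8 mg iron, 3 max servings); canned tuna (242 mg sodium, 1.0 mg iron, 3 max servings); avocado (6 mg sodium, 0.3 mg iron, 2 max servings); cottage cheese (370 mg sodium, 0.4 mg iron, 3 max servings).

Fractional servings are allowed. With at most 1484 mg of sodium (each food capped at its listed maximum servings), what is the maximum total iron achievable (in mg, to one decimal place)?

Iron per mg sodium: lentils 0.4667, avocado 0.05, canned tuna 0.004132, cottage cheese 0.001081.
Take 3 servings of lentils: uses 18 mg sodium, +8.4 mg iron (running total 8.4 mg).
Take 2 servings of avocado: uses 12 mg sodium, +0.6 mg iron (running total 9.0 mg).
Take 3 servings of canned tuna: uses 726 mg sodium, +3.0 mg iron (running total 12.0 mg).
Take 1.968 servings of cottage cheese: uses 728 mg sodium, +0.8 mg iron (running total 12.8 mg).
Filling greedily by iron-per-mg sodium is optimal for one linear limit, giving 12.8 mg.

12.8 mg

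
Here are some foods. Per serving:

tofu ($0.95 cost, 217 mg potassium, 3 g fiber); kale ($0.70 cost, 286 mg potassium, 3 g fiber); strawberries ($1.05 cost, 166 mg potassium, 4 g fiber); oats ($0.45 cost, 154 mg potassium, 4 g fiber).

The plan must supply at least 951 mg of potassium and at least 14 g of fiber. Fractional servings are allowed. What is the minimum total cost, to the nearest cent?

A basic optimal solution has at most two foods positive. Try each food alone and each pair with both targets met exactly.
tofu only: max(951/217, 14/3) = 4.667 servings → $4.43.
kale only: max(951/286, 14/3) = 4.667 servings → $3.27.
strawberries only: max(951/166, 14/4) = 5.729 servings → $6.02.
oats only: max(951/154, 14/4) = 6.175 servings → $2.78.
tofu + kale with both targets exact would need a negative amount; discard.
tofu + strawberries with both tight: 4 servings and 0.5 servings → $4.33.
tofu + oats with both tight: 4.059 servings and 0.4557 servings → $4.06.
kale + strawberries with both tight: 2.291 servings and 1.782 servings → $3.47.
kale + oats with both tight: 2.416 servings and 1.688 servings → $2.45.
strawberries + oats with both targets exact would need a negative amount; discard.
The minimum over all feasible corners is $2.45.

$2.45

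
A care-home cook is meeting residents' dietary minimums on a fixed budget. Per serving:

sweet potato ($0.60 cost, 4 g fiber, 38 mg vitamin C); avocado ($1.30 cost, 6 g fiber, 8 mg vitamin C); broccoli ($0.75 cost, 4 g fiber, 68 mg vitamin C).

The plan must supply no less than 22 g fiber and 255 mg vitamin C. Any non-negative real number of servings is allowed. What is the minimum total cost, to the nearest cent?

For a min-cost LP with two ≥-constraints, a basic feasible solution has at most two positive variables.
sweet potato only: max(22/4, 255/38) = 6.711 servings → $4.03.
avocado only: max(22/6, 255/8) = 31.88 servings → $41.44.
broccoli only: max(22/4, 255/68) = 5.5 servings → $4.12.
sweet potato + avocado with both targets exact would need a negative amount; discard.
sweet potato + broccoli with both tight: 3.967 servings and 1.533 servings → $3.53.
avocado + broccoli with both tight: 1.266 servings and 3.601 servings → $4.35.
The minimum over all feasible corners is $3.53.

$3.53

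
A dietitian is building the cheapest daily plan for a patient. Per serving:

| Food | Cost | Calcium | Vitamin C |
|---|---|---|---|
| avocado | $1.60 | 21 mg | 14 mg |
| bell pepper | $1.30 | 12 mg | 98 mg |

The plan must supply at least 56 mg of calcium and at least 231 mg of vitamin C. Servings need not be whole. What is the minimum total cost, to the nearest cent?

Check every corner: each single food scaled to meet both minima, and each pair solved so both constraints bind.
avocado only: max(56/21, 231/14) = 16.5 servings → $26.40.
bell pepper only: max(56/12, 231/98) = 4.667 servings → $6.07.
avocado + bell pepper with both tight: 1.437 servings and 2.152 servings → $5.10.
Cheapest feasible corner: $5.10.

$5.10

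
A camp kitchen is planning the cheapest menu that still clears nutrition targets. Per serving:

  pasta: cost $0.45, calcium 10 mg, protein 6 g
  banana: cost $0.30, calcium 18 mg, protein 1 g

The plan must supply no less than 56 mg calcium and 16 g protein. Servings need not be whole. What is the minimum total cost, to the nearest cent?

$1.60

Two binding constraints pin down two serving amounts, so the optimal mix uses at most two foods. The candidates are each food alone (scaled to the tighter of calcium/protein) and each pair with both constraints tight.
pasta only: max(56/10, 16/6) = 5.6 servings → $2.52.
banana only: max(56/18, 16/1) = 16 servings → $4.80.
pasta + banana with both tight: 2.367 servings and 1.796 servings → $1.60.
So the least-cost plan costs $1.60.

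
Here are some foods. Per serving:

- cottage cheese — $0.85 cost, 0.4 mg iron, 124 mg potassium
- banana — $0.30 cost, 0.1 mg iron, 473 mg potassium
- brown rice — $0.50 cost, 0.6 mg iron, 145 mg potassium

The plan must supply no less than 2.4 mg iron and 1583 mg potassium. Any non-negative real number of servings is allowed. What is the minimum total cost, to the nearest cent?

Check every corner: each single food scaled to meet both minima, and each pair solved so both constraints bind.
cottage cheese only: max(2.4/0.4, 1583/124) = 12.77 servings → $10.85.
banana only: max(2.4/0.1, 1583/473) = 24 servings → $7.20.
brown rice only: max(2.4/0.6, 1583/145) = 10.92 servings → $5.46.
cottage cheese + banana with both tight: 5.525 servings and 1.898 servings → $5.27.
cottage cheese + brown rice: the both-tight solution has a negative serving — not a feasible corner.
banana + brown rice with both tight: 2.235 servings and 3.628 servings → $2.48.
Cheapest feasible corner: $2.48.

$2.48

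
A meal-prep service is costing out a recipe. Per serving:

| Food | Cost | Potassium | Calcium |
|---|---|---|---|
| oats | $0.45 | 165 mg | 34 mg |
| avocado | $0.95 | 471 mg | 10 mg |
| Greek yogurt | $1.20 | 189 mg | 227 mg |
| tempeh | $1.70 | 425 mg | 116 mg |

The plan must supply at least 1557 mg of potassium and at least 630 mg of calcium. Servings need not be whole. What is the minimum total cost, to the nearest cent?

Compare the cost at each extreme point of the feasible region.
oats only: max(1557/165, 630/34) = 18.53 servings → $8.34.
avocado only: max(1557/471, 630/10) = 63 servings → $59.85.
Greek yogurt only: max(1557/189, 630/227) = 8.238 servings → $9.89.
tempeh only: max(1557/425, 630/116) = 5.431 servings → $9.23.
oats + avocado with both targets exact would need a negative amount; discard.
oats + Greek yogurt with both tight: 7.553 servings and 1.644 servings → $5.37.
oats + tempeh: intersection lies outside the first quadrant.
avocado + Greek yogurt with both tight: 2.232 servings and 2.677 servings → $5.33.
avocado + tempeh: the both-tight solution has a negative serving — not a feasible corner.
Greek yogurt + tempeh with both tight: 1.169 servings and 3.144 servings → $6.75.
So the least-cost plan costs $5.33.

$5.33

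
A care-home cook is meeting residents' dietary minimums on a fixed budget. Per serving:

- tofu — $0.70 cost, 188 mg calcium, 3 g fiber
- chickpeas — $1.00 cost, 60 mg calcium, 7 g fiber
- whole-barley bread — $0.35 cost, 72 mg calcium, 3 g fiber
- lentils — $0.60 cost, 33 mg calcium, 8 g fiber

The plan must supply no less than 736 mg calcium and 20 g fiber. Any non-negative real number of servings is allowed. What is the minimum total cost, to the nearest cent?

$3.11

Minimising a linear cost over {calcium ≥ 736, fiber ≥ 20, servings ≥ 0} — the optimum is at a vertex, using one or two foods.
tofu only: max(736/188, 20/3) = 6.667 servings → $4.67.
chickpeas only: max(736/60, 20/7) = 12.27 servings → $12.27.
whole-barley bread only: max(736/72, 20/3) = 10.22 servings → $3.58.
lentils only: max(736/33, 20/8) = 22.3 servings → $13.38.
tofu + chickpeas with both tight: 3.479 servings and 1.366 servings → $3.80.
tofu + whole-barley bread with both tight: 2.207 servings and 4.46 servings → $3.11.
tofu + lentils with both tight: 3.721 servings and 1.105 servings → $3.27.
chickpeas + whole-barley bread: intersection lies outside the first quadrant.
chickpeas + lentils: the both-tight solution has a negative serving — not a feasible corner.
whole-barley bread + lentils: intersection lies outside the first quadrant.
The minimum over all feasible corners is $3.11.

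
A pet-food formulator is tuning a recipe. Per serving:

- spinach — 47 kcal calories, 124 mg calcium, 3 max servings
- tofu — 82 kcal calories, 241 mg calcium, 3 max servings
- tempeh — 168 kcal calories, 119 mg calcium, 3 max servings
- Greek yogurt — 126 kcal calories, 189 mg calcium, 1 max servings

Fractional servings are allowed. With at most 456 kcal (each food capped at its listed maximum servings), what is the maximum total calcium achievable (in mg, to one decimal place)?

1198.5 mg

Calcium per kcal: tofu 2.939, spinach 2.638, Greek yogurt 1.5, tempeh 0.7083.
Take 3 servings of tofu: uses 246 kcal, +723.0 mg calcium (running total 723.0 mg).
Take 3 servings of spinach: uses 141 kcal, +372.0 mg calcium (running total 1095.0 mg).
Take 0.5476 servings of Greek yogurt: uses 69 kcal, +103.5 mg calcium (running total 1198.5 mg).
Greedy by best ratio exhausts the calories allowance optimally: 1198.5 mg.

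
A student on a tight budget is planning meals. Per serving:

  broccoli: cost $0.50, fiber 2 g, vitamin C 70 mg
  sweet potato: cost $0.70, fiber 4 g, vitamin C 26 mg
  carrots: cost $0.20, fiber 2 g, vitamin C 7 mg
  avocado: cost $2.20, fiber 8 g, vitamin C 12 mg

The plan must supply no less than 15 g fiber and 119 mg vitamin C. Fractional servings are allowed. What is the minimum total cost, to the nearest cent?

$1.82

Compare the cost at each extreme point of the feasible region.
broccoli only: max(15/2, 119/70) = 7.5 servings → $3.75.
sweet potato only: max(15/4, 119/26) = 4.577 servings → $3.20.
carrots only: max(15/2, 119/7) = 17 servings → $3.40.
avocado only: max(15/8, 119/12) = 9.917 servings → $21.82.
broccoli + sweet potato with both tight: 0.3772 servings and 3.561 servings → $2.68.
broccoli + carrots with both tight: 1.056 servings and 6.444 servings → $1.82.
broccoli + avocado with both tight: 1.44 servings and 1.515 servings → $4.05.
sweet potato + carrots with both targets exact would need a negative amount; discard.
sweet potato + avocado: intersection lies outside the first quadrant.
carrots + avocado: intersection lies outside the first quadrant.
The minimum over all feasible corners is $1.82.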